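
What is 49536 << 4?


0b1100000110000000 << 4 = 0b11000001100000000000 = 792576

792576


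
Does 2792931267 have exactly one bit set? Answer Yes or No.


0b10100110011110001011111111000011. Multiple bits set => No

No


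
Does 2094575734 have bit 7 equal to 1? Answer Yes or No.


0b1111100110110001011000001110110, bit 7 = 0. No

No


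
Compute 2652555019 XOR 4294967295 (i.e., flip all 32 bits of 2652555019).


2652555019 ^ 4294967295 = 1642412276

1642412276


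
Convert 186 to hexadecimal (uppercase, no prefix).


186 = BA hex

BA


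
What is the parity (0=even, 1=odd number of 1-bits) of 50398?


0b1100010011011110 has 9 ones => parity 1

1


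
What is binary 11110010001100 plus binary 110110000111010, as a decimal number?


11110010001100 + 110110000111010 = 1010100011000110 = 43206

43206


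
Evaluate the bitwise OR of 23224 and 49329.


0b101101010111000 | 0b1100000010110001 = 0b1101101010111001 = 55993

55993


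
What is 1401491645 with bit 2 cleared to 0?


1401491645 & ~(1 << 2) = 1401491641

1401491641


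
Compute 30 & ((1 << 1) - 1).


30 & 1 = 0

0


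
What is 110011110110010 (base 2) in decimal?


110011110110010 in decimal = 26546

26546


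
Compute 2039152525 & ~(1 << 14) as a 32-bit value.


2039152525 & ~(1 << 14) = 2039136141

2039136141


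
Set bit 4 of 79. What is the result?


79 | (1 << 4) = 79 | 16 = 95

95


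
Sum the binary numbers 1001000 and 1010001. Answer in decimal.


1001000 + 1010001 = 10011001 = 153

153


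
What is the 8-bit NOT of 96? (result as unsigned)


~0b1100000 = 0b10011111 = 159 (8-bit unsigned)

159


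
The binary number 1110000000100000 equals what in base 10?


1110000000100000 in decimal = 57376

57376


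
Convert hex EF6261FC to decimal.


EF6261FC hex = 4016202236 decimal

4016202236


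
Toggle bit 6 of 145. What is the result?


145 ^ (1 << 6) = 145 ^ 64 = 209

209


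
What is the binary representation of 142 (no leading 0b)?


142 = 10001110 in binary

10001110


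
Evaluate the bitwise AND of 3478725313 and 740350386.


0b11001111010110010010001011000001 & 0b101100001000001101100110110010 = 0b1100000000000000000010000000 = 201326720

201326720


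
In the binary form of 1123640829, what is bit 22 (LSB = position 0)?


0b1000010111110010110010111111101, position 22 = 1

1


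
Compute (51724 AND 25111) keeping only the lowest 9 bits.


Step 1: 51724 & 25111 = 16900
Step 2: 16900 & 511 = 4

4


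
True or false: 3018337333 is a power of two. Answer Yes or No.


0b10110011111010000010110000110101. Multiple bits set => No

No


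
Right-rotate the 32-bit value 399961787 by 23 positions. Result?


Rotate 0b10111110101101110111010111011 right by 23 (32-bit) = 0b10101101110111010111011000101111 = 2916972079

2916972079


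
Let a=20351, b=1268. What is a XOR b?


20351 ^ 1268 = 19339

19339


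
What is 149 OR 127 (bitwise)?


0b10010101 | 0b1111111 = 0b11111111 = 255

255


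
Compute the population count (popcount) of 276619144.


0b10000011111001101111110001000 has 15 set bits

15


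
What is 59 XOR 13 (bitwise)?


0b111011 ^ 0b1101 = 0b110110 = 54

54


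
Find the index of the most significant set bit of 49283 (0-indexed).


0b1100000010000011. Highest set bit at position 15

15


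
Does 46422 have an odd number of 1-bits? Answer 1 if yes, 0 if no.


0b1011010101010110 has 9 ones => parity 1

1


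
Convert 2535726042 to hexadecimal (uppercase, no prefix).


2535726042 = 97241BDA hex

97241BDA


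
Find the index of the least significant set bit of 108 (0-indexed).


0b1101100. Lowest set bit at position 2

2


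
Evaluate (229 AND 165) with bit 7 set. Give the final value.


Step 1: 229 & 165 = 165
Step 2: 165 | (1 << 7) = 165 | 128 = 165

165


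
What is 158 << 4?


0b10011110 << 4 = 0b100111100000 = 2528

2528


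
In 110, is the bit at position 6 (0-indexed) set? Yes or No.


0b1101110, bit 6 = 1. Yes

Yes


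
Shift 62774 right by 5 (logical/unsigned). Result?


0b1111010100110110 >> 5 = 0b11110101001 = 1961

1961


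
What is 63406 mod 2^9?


63406 & 511 = 430

430


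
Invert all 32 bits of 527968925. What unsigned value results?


527968925 ^ 4294967295 = 3766998370

3766998370


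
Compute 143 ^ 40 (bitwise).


0b10001111 ^ 0b101000 = 0b10100111 = 167

167


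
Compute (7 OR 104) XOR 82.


Step 1: 7 | 104 = 111
Step 2: 111 ^ 82 = 61

61


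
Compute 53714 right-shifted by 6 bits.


0b1101000111010010 >> 6 = 0b1101000111 = 839

839


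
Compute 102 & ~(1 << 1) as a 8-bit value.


102 & ~(1 << 1) = 100

100


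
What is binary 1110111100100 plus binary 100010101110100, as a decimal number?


1110111100100 + 100010101110100 = 110001101011000 = 25432

25432


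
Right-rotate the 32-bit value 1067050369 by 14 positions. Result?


Rotate 0b111111100110011110010110000001 right by 14 (32-bit) = 0b10010110000001001111111001100111 = 2516909671

2516909671


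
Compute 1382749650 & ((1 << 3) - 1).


1382749650 & 7 = 2

2


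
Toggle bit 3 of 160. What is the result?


160 ^ (1 << 3) = 160 ^ 8 = 168

168


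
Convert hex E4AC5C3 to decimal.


E4AC5C3 hex = 239781315 decimal

239781315


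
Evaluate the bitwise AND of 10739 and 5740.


0b10100111110011 & 0b1011001101100 = 0b1100000 = 96

96


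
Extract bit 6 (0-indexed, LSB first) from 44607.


0b1010111000111111, position 6 = 0

0


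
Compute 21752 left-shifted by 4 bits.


0b101010011111000 << 4 = 0b1010100111110000000 = 348032

348032


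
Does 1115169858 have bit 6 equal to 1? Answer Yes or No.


0b1000010011110000010010001000010, bit 6 = 1. Yes

Yes


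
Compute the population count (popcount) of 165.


0b10100101 has 4 set bits

4


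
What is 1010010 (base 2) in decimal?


1010010 in decimal = 82

82


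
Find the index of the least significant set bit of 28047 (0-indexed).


0b110110110001111. Lowest set bit at position 0

0


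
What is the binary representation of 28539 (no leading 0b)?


28539 = 110111101111011 in binary

110111101111011


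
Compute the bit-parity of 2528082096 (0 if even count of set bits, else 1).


0b10010110101011110111100010110000 has 17 ones => parity 1

1


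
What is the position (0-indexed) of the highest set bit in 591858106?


0b100011010001110000100110111010. Highest set bit at position 29

29


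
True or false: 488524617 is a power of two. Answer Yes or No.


0b11101000111100100101101001001. Multiple bits set => No

No


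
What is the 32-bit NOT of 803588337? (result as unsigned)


~0b101111111001011100100011110001 = 0b11010000000110100011011100001110 = 3491378958 (32-bit unsigned)

3491378958


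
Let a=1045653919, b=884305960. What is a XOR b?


1045653919 ^ 884305960 = 182852023

182852023


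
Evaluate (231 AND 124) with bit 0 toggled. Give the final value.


Step 1: 231 & 124 = 100
Step 2: 100 ^ (1 << 0) = 100 ^ 1 = 101

101


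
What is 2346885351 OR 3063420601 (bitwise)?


0b10001011111000101010000011100111 | 0b10110110100110000001011010111001 = 0b10111111111110101011011011111111 = 3220879103

3220879103


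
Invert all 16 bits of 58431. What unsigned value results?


58431 ^ 65535 = 7104

7104


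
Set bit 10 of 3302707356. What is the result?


3302707356 | (1 << 10) = 3302707356 | 1024 = 3302708380

3302708380


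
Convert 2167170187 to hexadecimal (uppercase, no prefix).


2167170187 = 812C648B hex

812C648B


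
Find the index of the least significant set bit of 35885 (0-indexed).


0b1000110000101101. Lowest set bit at position 0

0


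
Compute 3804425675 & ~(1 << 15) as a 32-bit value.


3804425675 & ~(1 << 15) = 3804392907

3804392907


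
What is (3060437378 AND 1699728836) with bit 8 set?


Step 1: 3060437378 & 1699728836 = 608862592
Step 2: 608862592 | (1 << 8) = 608862592 | 256 = 608862592

608862592


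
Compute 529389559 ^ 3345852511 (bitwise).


0b11111100011011101011111110111 ^ 0b11000111011011011010100001011111 = 0b11011000111000000111111110101000 = 3638591400

3638591400


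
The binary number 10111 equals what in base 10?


10111 in decimal = 23

23


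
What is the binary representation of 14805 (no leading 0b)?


14805 = 11100111010101 in binary

11100111010101


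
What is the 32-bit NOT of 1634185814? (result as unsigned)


~0b1100001011001111011001001010110 = 0b10011110100110000100110110101001 = 2660781481 (32-bit unsigned)

2660781481


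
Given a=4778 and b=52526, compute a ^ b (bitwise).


4778 ^ 52526 = 57220

57220


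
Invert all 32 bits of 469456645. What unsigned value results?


469456645 ^ 4294967295 = 3825510650

3825510650


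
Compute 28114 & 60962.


0b110110111010010 & 0b1110111000100010 = 0b110110000000010 = 27650

27650


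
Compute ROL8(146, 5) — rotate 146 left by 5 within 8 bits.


Rotate 0b10010010 left by 5 (8-bit) = 0b1010010 = 82

82


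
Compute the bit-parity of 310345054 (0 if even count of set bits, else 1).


0b10010011111110111110101011110 has 20 ones => parity 0

0


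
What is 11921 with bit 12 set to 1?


11921 | (1 << 12) = 11921 | 4096 = 16017

16017


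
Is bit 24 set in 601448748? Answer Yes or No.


0b100011110110010110000100101100, bit 24 = 1. Yes

Yes


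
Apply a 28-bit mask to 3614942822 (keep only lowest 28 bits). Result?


3614942822 & 268435455 = 125281894

125281894


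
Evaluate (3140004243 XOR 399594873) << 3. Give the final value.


Step 1: 3140004243 ^ 399594873 = 2902064362
Step 2: 2902064362 << 3 = 23216514896

23216514896


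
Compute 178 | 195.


0b10110010 | 0b11000011 = 0b11110011 = 243

243


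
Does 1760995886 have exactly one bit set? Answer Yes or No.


0b1101000111101101010101000101110. Multiple bits set => No

No


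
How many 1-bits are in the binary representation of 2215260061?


0b10000100000010100010111110011101 has 14 set bits

14


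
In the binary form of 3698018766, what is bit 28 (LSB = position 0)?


0b11011100011010110100100111001110, position 28 = 1

1


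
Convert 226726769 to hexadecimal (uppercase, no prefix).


226726769 = D839371 hex

D839371


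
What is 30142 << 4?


0b111010110111110 << 4 = 0b1110101101111100000 = 482272

482272


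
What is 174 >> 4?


0b10101110 >> 4 = 0b1010 = 10

10


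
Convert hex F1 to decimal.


F1 hex = 241 decimal

241


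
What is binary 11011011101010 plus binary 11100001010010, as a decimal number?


11011011101010 + 11100001010010 = 110111100111100 = 28476

28476


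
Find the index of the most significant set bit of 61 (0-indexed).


0b111101. Highest set bit at position 5

5


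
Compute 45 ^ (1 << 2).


45 ^ (1 << 2) = 45 ^ 4 = 41

41


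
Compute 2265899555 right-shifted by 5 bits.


0b10000111000011101110001000100011 >> 5 = 0b100001110000111011100010001 = 70809361

70809361


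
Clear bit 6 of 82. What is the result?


82 & ~(1 << 6) = 18

18


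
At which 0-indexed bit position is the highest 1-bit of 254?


0b11111110. Highest set bit at position 7

7


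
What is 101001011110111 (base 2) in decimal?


101001011110111 in decimal = 21239

21239


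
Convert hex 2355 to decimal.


2355 hex = 9045 decimal

9045


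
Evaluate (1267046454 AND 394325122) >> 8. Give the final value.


Step 1: 1267046454 & 394325122 = 58755074
Step 2: 58755074 >> 8 = 229512

229512


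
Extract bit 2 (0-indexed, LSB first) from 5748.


0b1011001110100, position 2 = 1

1


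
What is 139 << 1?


0b10001011 << 1 = 0b100010110 = 278

278


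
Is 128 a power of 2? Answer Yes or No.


0b10000000. Only one bit set => Yes

Yes


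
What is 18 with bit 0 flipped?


18 ^ (1 << 0) = 18 ^ 1 = 19

19


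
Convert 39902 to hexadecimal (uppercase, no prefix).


39902 = 9BDE hex

9BDE


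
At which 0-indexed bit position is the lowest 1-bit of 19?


0b10011. Lowest set bit at position 0

0


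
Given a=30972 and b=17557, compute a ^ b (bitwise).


30972 ^ 17557 = 15465

15465


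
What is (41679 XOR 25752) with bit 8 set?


Step 1: 41679 ^ 25752 = 50775
Step 2: 50775 | (1 << 8) = 50775 | 256 = 51031

51031


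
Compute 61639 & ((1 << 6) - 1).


61639 & 63 = 7

7


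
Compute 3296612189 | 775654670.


0b11000100011111100100111101011101 | 0b101110001110111000110100001110 = 0b11101110011111111100111101011111 = 4001353567

4001353567


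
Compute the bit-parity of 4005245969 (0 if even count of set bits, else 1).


0b11101110101110110011010000010001 has 17 ones => parity 1

1


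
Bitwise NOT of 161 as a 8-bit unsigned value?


~0b10100001 = 0b1011110 = 94 (8-bit unsigned)

94


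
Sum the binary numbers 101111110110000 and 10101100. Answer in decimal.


101111110110000 + 10101100 = 110000001011100 = 24668

24668


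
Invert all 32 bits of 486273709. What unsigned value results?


486273709 ^ 4294967295 = 3808693586

3808693586


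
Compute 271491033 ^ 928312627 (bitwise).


0b10000001011101001111111011001 ^ 0b110111010101001110110100110011 = 0b100111011110100111001011101010 = 662336234

662336234


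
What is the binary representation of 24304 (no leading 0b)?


24304 = 101111011110000 in binary

101111011110000


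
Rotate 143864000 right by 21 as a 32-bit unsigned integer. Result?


Rotate 0b1000100100110011000011000000 right by 21 (32-bit) = 0b10011001100001100000000001000100 = 2575695940

2575695940


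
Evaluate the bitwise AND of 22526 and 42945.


0b101011111111110 & 0b1010011111000001 = 0b11111000000 = 1984

1984


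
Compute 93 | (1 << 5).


93 | (1 << 5) = 93 | 32 = 125

125


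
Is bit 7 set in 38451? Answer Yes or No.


0b1001011000110011, bit 7 = 0. No

No


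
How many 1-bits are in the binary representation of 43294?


0b1010100100011110 has 8 set bits

8


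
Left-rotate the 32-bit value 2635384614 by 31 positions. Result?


Rotate 0b10011101000101001100011100100110 left by 31 (32-bit) = 0b1001110100010100110001110010011 = 1317692307

1317692307


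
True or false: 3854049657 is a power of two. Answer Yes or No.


0b11100101101110000010000101111001. Multiple bits set => No

No


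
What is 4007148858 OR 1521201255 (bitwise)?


0b11101110110110000011110100111010 | 0b1011010101010111011000001100111 = 0b11111110111110111011110101111111 = 4277910911

4277910911


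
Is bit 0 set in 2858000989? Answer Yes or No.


0b10101010010110011010001001011101, bit 0 = 1. Yes

Yes


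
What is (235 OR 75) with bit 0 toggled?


Step 1: 235 | 75 = 235
Step 2: 235 ^ (1 << 0) = 235 ^ 1 = 234

234


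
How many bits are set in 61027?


0b1110111001100011 has 10 set bits

10


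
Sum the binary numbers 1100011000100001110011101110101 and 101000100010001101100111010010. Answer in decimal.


1100011000100001110011101110101 + 101000100010001101100111010010 = 10001011100110011100000101000111 = 2342109511

2342109511


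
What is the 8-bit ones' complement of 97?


97 ^ 255 = 158

158


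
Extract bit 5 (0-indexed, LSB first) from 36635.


0b1000111100011011, position 5 = 0

0


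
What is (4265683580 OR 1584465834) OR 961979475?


Step 1: 4265683580 | 1584465834 = 4268830718
Step 2: 4268830718 | 961979475 = 4286033919

4286033919


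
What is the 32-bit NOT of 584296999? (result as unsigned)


~0b100010110100111010101000100111 = 0b11011101001011000101010111011000 = 3710670296 (32-bit unsigned)

3710670296


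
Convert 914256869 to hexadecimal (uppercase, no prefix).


914256869 = 367E73E5 hex

367E73E5


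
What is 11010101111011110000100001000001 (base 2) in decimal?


11010101111011110000100001000001 in decimal = 3589212225

3589212225


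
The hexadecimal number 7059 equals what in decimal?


7059 hex = 28761 decimal

28761


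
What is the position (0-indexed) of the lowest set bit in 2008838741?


0b1110111101111000111001001010101. Lowest set bit at position 0

0


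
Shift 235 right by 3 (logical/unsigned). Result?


0b11101011 >> 3 = 0b11101 = 29

29


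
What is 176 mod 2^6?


176 & 63 = 48

48


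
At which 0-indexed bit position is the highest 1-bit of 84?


0b1010100. Highest set bit at position 6

6


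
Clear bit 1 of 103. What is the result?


103 & ~(1 << 1) = 101

101


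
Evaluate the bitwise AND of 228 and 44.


0b11100100 & 0b101100 = 0b100100 = 36

36


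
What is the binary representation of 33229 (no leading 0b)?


33229 = 1000000111001101 in binary

1000000111001101


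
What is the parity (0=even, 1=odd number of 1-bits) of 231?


0b11100111 has 6 ones => parity 0

0


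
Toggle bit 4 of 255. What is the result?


255 ^ (1 << 4) = 255 ^ 16 = 239

239


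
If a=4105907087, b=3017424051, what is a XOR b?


4105907087 ^ 3017424051 = 1197545276

1197545276


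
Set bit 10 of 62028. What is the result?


62028 | (1 << 10) = 62028 | 1024 = 63052

63052


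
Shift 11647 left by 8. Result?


0b10110101111111 << 8 = 0b1011010111111100000000 = 2981632

2981632


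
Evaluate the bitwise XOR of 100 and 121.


0b1100100 ^ 0b1111001 = 0b11101 = 29

29


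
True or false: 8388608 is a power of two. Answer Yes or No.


0b100000000000000000000000. Only one bit set => Yes

Yes


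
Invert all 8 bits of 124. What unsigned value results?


124 ^ 255 = 131

131


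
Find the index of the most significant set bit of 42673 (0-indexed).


0b1010011010110001. Highest set bit at position 15

15


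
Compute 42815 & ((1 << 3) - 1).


42815 & 7 = 7

7


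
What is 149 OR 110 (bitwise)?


0b10010101 | 0b1101110 = 0b11111111 = 255

255


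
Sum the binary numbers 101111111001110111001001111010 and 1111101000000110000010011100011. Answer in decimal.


101111111001110111001001111010 + 1111101000000110000010011100011 = 10101100111010100111011101011101 = 2901047133

2901047133


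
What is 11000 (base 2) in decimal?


11000 in decimal = 24

24


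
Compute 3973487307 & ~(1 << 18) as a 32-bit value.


3973487307 & ~(1 << 18) = 3973225163

3973225163


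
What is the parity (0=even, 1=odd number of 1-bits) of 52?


0b110100 has 3 ones => parity 1

1


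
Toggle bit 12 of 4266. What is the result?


4266 ^ (1 << 12) = 4266 ^ 4096 = 170

170


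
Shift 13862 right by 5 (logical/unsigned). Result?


0b11011000100110 >> 5 = 0b110110001 = 433

433


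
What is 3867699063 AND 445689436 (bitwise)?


0b11100110100010000110011101110111 & 0b11010100100001010111001011100 = 0b10100000000010011001010100 = 41952852

41952852


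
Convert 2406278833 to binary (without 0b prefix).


2406278833 = 10001111011011001110011010110001 in binary

10001111011011001110011010110001


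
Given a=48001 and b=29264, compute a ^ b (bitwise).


48001 ^ 29264 = 51665

51665


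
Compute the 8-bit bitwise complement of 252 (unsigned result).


~0b11111100 = 0b11 = 3 (8-bit unsigned)

3


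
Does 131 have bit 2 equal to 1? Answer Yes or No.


0b10000011, bit 2 = 0. No

No


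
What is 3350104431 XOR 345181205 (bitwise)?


0b11000111101011101000100101101111 ^ 0b10100100100110000110000010101 = 0b11010011001111011000010101111010 = 3544024442

3544024442


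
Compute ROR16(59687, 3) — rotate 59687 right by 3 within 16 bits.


Rotate 0b1110100100100111 right by 3 (16-bit) = 0b1111110100100100 = 64804

64804


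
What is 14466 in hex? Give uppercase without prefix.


14466 = 3882 hex

3882


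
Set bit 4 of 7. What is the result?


7 | (1 << 4) = 7 | 16 = 23

23


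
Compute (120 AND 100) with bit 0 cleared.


Step 1: 120 & 100 = 96
Step 2: 96 & ~(1 << 0) = 96

96


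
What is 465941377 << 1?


0b11011110001011011001110000001 << 1 = 0b110111100010110110011100000010 = 931882754

931882754


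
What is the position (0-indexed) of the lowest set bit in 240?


0b11110000. Lowest set bit at position 4

4


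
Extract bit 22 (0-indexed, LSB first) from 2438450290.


0b10010001010101111100110001110010, position 22 = 1

1


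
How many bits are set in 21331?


0b101001101010011 has 8 set bits

8


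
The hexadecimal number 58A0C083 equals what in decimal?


58A0C083 hex = 1486930051 decimal

1486930051


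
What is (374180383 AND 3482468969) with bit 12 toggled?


Step 1: 374180383 & 3482468969 = 100663817
Step 2: 100663817 ^ (1 << 12) = 100663817 ^ 4096 = 100667913

100667913


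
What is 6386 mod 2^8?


6386 & 255 = 242

242


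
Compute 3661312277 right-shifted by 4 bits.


0b11011010001110110011000100010101 >> 4 = 0b1101101000111011001100010001 = 228832017

228832017


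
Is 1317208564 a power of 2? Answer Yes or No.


0b1001110100000110000000111110100. Multiple bits set => No

No


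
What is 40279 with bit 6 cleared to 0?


40279 & ~(1 << 6) = 40215

40215


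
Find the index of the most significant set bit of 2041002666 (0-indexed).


0b1111001101001110011101010101010. Highest set bit at position 30

30


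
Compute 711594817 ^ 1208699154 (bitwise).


0b101010011010100001001101000001 ^ 0b1001000000010110100100100010010 = 0b1100010011000010101101001010011 = 1650547283

1650547283


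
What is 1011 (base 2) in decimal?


1011 in decimal = 11

11


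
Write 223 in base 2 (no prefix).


223 = 11011111 in binary

11011111


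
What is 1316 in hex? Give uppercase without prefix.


1316 = 524 hex

524


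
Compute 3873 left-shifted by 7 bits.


0b111100100001 << 7 = 0b1111001000010000000 = 495744

495744


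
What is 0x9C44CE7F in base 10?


9C44CE7F hex = 2621755007 decimal

2621755007


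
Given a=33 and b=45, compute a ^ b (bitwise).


33 ^ 45 = 12

12


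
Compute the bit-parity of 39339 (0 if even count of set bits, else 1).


0b1001100110101011 has 9 ones => parity 1

1


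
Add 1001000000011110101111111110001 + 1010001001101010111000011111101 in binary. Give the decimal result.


1001000000011110101111111110001 + 1010001001101010111000011111101 = 10011001010001001101000011101110 = 2571423982

2571423982


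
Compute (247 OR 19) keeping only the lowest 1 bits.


Step 1: 247 | 19 = 247
Step 2: 247 & 1 = 1

1


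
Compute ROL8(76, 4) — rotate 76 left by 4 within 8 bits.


Rotate 0b1001100 left by 4 (8-bit) = 0b11000100 = 196

196


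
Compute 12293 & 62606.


0b11000000000101 & 0b1111010010001110 = 0b11000000000100 = 12292

12292


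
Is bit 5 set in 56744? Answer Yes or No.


0b1101110110101000, bit 5 = 1. Yes

Yes


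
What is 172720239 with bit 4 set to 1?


172720239 | (1 << 4) = 172720239 | 16 = 172720255

172720255


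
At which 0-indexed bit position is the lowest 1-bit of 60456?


0b1110110000101000. Lowest set bit at position 3

3


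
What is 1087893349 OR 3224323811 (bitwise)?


0b1000000110101111110111101100101 | 0b11000000001011110100011011100011 = 0b11000000111111111110111111100111 = 3237998567

3237998567


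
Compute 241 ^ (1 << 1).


241 ^ (1 << 1) = 241 ^ 2 = 243

243


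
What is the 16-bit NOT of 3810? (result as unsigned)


~0b111011100010 = 0b1111000100011101 = 61725 (16-bit unsigned)

61725


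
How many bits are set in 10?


0b1010 has 2 set bits

2


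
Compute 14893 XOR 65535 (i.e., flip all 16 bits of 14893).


14893 ^ 65535 = 50642

50642


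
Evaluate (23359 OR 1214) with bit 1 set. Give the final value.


Step 1: 23359 | 1214 = 24511
Step 2: 24511 | (1 << 1) = 24511 | 2 = 24511

24511


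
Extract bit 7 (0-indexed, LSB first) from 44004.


0b1010101111100100, position 7 = 1

1


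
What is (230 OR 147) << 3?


Step 1: 230 | 147 = 247
Step 2: 247 << 3 = 1976

1976


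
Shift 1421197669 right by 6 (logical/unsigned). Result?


0b1010100101101011100000101100101 >> 6 = 0b1010100101101011100000101 = 22206213

22206213


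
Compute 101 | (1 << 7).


101 | (1 << 7) = 101 | 128 = 229

229


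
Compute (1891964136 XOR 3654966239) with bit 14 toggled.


Step 1: 1891964136 ^ 3654966239 = 2837401399
Step 2: 2837401399 ^ (1 << 14) = 2837401399 ^ 16384 = 2837385015

2837385015


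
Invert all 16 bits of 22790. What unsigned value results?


22790 ^ 65535 = 42745

42745


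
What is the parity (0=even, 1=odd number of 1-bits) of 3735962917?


0b11011110101011100100010100100101 has 17 ones => parity 1

1


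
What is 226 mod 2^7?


226 & 127 = 98

98


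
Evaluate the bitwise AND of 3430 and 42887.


0b110101100110 & 0b1010011110000111 = 0b10100000110 = 1286

1286


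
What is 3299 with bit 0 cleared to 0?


3299 & ~(1 << 0) = 3298

3298


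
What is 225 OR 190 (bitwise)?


0b11100001 | 0b10111110 = 0b11111111 = 255

255


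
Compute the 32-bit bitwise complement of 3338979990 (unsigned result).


~0b11000111000001001100101010010110 = 0b111000111110110011010101101001 = 955987305 (32-bit unsigned)

955987305


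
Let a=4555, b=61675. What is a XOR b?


4555 ^ 61675 = 57632

57632


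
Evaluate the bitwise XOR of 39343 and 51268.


0b1001100110101111 ^ 0b1100100001000100 = 0b101000111101011 = 20971

20971


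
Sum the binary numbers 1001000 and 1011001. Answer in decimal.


1001000 + 1011001 = 10100001 = 161

161


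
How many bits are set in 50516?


0b1100010101010100 has 7 set bits

7


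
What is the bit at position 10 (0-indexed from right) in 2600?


0b101000101000, position 10 = 0

0


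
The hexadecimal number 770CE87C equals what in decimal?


770CE87C hex = 1997334652 decimal

1997334652


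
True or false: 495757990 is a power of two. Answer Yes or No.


0b11101100011001010101010100110. Multiple bits set => No

No


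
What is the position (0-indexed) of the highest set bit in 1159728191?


0b1000101001000000000110000111111. Highest set bit at position 30

30


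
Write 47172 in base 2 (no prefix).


47172 = 1011100001000100 in binary

1011100001000100


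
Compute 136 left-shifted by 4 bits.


0b10001000 << 4 = 0b100010000000 = 2176

2176


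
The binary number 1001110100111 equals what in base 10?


1001110100111 in decimal = 5031

5031


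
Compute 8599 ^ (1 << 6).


8599 ^ (1 << 6) = 8599 ^ 64 = 8663

8663


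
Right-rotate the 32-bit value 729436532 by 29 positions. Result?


Rotate 0b101011011110100101000101110100 right by 29 (32-bit) = 0b1011011110100101000101110100001 = 1540524961

1540524961


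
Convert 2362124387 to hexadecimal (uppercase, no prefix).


2362124387 = 8CCB2863 hex

8CCB2863


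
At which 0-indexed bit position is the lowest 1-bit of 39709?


0b1001101100011101. Lowest set bit at position 0

0


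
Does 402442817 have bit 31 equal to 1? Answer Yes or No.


0b10111111111001100101001000001, bit 31 = 0. No

No


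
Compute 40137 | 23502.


0b1001110011001001 | 0b101101111001110 = 0b1101111111001111 = 57295

57295


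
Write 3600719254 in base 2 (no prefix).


3600719254 = 11010110100111101001110110010110 in binary

11010110100111101001110110010110


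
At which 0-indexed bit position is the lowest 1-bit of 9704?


0b10010111101000. Lowest set bit at position 3

3


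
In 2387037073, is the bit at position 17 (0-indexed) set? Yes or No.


0b10001110010001110100101110010001, bit 17 = 1. Yes

Yes


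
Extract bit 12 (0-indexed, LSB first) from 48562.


0b1011110110110010, position 12 = 1

1


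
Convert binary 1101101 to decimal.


1101101 in decimal = 109

109


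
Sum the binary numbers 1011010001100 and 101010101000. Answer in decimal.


1011010001100 + 101010101000 = 10000100110100 = 8500

8500


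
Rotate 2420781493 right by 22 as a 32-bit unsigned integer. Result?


Rotate 0b10010000010010100011000110110101 right by 22 (32-bit) = 0b101000110001101101011001000001 = 684119617

684119617


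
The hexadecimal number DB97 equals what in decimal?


DB97 hex = 56215 decimal

56215


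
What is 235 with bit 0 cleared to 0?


235 & ~(1 << 0) = 234

234


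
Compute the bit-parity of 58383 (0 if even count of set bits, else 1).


0b1110010000001111 has 8 ones => parity 0

0


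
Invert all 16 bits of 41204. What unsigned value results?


41204 ^ 65535 = 24331

24331


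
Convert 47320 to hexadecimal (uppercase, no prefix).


47320 = B8D8 hex

B8D8


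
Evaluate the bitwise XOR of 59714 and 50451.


0b1110100101000010 ^ 0b1100010100010011 = 0b10110001010001 = 11345

11345


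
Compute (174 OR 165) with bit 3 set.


Step 1: 174 | 165 = 175
Step 2: 175 | (1 << 3) = 175 | 8 = 175

175


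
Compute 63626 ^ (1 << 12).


63626 ^ (1 << 12) = 63626 ^ 4096 = 59530

59530


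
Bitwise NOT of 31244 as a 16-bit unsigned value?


~0b111101000001100 = 0b1000010111110011 = 34291 (16-bit unsigned)

34291


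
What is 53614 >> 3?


0b1101000101101110 >> 3 = 0b1101000101101 = 6701

6701


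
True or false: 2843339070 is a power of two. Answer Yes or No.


0b10101001011110011110100100111110. Multiple bits set => No

No


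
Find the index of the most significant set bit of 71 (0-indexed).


0b1000111. Highest set bit at position 6

6


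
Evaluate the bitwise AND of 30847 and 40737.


0b111100001111111 & 0b1001111100100001 = 0b1100000100001 = 6177

6177


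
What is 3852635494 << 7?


0b11100101101000101000110101100110 << 7 = 0b111001011010001010001101011001100000000 = 493137343232

493137343232


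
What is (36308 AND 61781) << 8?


Step 1: 36308 & 61781 = 33108
Step 2: 33108 << 8 = 8475648

8475648


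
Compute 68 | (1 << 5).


68 | (1 << 5) = 68 | 32 = 100

100


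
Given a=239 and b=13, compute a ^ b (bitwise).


239 ^ 13 = 226

226


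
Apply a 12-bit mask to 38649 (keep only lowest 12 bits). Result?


38649 & 4095 = 1785

1785


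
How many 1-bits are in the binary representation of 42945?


0b1010011111000001 has 8 set bits

8


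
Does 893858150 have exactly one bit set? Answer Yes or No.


0b110101010001110011000101100110. Multiple bits set => No

No


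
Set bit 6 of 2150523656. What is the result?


2150523656 | (1 << 6) = 2150523656 | 64 = 2150523720

2150523720


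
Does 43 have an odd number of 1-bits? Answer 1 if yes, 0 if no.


0b101011 has 4 ones => parity 0

0


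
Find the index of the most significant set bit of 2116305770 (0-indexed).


0b1111110001001000100001101101010. Highest set bit at position 30

30


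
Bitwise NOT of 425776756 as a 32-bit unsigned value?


~0b11001011000001101011001110100 = 0b11100110100111110010100110001011 = 3869190539 (32-bit unsigned)

3869190539


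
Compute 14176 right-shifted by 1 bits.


0b11011101100000 >> 1 = 0b1101110110000 = 7088

7088


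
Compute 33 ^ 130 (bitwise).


0b100001 ^ 0b10000010 = 0b10100011 = 163

163


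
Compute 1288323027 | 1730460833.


0b1001100110010100011111111010011 | 0b1100111001001001011110010100001 = 0b1101111111011101011111111110011 = 1877917683

1877917683


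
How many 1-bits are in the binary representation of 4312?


0b1000011011000 has 5 set bits

5


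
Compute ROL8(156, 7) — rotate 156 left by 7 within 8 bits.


Rotate 0b10011100 left by 7 (8-bit) = 0b1001110 = 78

78


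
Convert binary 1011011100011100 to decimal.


1011011100011100 in decimal = 46876

46876


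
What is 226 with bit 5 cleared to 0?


226 & ~(1 << 5) = 194

194


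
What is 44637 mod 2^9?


44637 & 511 = 93

93


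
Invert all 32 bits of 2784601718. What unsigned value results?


2784601718 ^ 4294967295 = 1510365577

1510365577


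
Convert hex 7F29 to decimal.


7F29 hex = 32553 decimal

32553


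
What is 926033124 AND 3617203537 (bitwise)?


0b110111001100100010010011100100 & 0b11010111100110100010010101010001 = 0b10111000100100010010001000000 = 387064896

387064896


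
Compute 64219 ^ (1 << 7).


64219 ^ (1 << 7) = 64219 ^ 128 = 64091

64091


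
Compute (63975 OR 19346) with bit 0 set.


Step 1: 63975 | 19346 = 64503
Step 2: 64503 | (1 << 0) = 64503 | 1 = 64503

64503


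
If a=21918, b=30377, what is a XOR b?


21918 ^ 30377 = 9015

9015


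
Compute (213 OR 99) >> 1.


Step 1: 213 | 99 = 247
Step 2: 247 >> 1 = 123

123


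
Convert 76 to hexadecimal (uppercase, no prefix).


76 = 4C hex

4C


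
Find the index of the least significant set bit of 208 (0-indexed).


0b11010000. Lowest set bit at position 4

4


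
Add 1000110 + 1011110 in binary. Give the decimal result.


1000110 + 1011110 = 10100100 = 164

164


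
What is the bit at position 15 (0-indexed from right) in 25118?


0b110001000011110, position 15 = 0

0


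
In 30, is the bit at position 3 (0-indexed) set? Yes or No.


0b11110, bit 3 = 1. Yes

Yes


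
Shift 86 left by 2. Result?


0b1010110 << 2 = 0b101011000 = 344

344


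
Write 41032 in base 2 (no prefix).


41032 = 1010000001001000 in binary

1010000001001000


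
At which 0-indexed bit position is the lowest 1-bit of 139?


0b10001011. Lowest set bit at position 0

0


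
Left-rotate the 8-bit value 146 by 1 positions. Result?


Rotate 0b10010010 left by 1 (8-bit) = 0b100101 = 37

37


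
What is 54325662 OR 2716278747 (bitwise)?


0b11001111001111000110011110 | 0b10100001111001110001111111011011 = 0b10100011111111111111111111011111 = 2751463391

2751463391


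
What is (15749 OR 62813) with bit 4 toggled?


Step 1: 15749 | 62813 = 64989
Step 2: 64989 ^ (1 << 4) = 64989 ^ 16 = 64973

64973


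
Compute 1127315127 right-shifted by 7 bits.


0b1000011001100010111011010110111 >> 7 = 0b100001100110001011101101 = 8807149

8807149


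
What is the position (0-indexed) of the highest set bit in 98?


0b1100010. Highest set bit at position 6

6


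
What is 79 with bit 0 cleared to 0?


79 & ~(1 << 0) = 78

78


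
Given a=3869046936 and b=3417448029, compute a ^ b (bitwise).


3869046936 ^ 3417448029 = 758048453

758048453


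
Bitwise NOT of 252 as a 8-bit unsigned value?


~0b11111100 = 0b11 = 3 (8-bit unsigned)

3


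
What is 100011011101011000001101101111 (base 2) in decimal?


100011011101011000001101101111 in decimal = 594903919

594903919


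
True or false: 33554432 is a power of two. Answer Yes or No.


0b10000000000000000000000000. Only one bit set => Yes

Yes


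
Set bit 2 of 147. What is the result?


147 | (1 << 2) = 147 | 4 = 151

151


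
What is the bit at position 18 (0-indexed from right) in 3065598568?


0b10110110101110010101001001101000, position 18 = 0

0


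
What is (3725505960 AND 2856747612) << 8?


Step 1: 3725505960 & 2856747612 = 2315681800
Step 2: 2315681800 << 8 = 592814540800

592814540800


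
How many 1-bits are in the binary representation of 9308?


0b10010001011100 has 6 set bits

6


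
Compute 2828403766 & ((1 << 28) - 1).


2828403766 & 268435455 = 144049206

144049206


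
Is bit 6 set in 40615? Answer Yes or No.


0b1001111010100111, bit 6 = 0. No

No


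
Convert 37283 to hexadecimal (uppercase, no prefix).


37283 = 91A3 hex

91A3


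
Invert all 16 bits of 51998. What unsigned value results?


51998 ^ 65535 = 13537

13537


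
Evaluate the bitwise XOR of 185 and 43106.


0b10111001 ^ 0b1010100001100010 = 0b1010100011011011 = 43227

43227


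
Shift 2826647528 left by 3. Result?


0b10101000011110110011011111101000 << 3 = 0b10101000011110110011011111101000000 = 22613180224

22613180224


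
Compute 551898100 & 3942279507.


0b100000111001010100101111110100 & 0b11101010111110100110100101010011 = 0b100000111000000100100101010000 = 551569744

551569744


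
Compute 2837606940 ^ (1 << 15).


2837606940 ^ (1 << 15) = 2837606940 ^ 32768 = 2837639708

2837639708


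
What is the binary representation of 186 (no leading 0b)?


186 = 10111010 in binary

10111010


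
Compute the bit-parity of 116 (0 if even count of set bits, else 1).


0b1110100 has 4 ones => parity 0

0


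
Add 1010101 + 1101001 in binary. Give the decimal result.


1010101 + 1101001 = 10111110 = 190

190


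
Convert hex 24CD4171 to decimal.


24CD4171 hex = 617431409 decimal

617431409


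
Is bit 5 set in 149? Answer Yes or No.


0b10010101, bit 5 = 0. No

No


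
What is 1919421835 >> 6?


0b1110010011010000000110110001011 >> 6 = 0b1110010011010000000110110 = 29990966

29990966


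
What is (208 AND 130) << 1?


Step 1: 208 & 130 = 128
Step 2: 128 << 1 = 256

256


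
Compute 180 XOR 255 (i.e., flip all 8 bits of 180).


180 ^ 255 = 75

75


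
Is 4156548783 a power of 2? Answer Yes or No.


0b11110111101111111110011010101111. Multiple bits set => No

No


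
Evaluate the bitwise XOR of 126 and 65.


0b1111110 ^ 0b1000001 = 0b111111 = 63

63


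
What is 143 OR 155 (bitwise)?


0b10001111 | 0b10011011 = 0b10011111 = 159

159


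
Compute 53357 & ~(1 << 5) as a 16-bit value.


53357 & ~(1 << 5) = 53325

53325


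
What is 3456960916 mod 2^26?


3456960916 & 67108863 = 34408852

34408852


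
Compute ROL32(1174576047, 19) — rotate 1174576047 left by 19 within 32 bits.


Rotate 0b1000110000000101001101110101111 left by 19 (32-bit) = 0b11011101011110100011000000010100 = 3715772436

3715772436


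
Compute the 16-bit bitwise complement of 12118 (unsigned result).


~0b10111101010110 = 0b1101000010101001 = 53417 (16-bit unsigned)

53417


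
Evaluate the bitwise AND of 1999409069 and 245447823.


0b1110111001011001000111110101101 & 0b1110101000010011110010001111 = 0b110001000000000110010001101 = 102763661

102763661


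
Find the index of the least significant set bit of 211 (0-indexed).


0b11010011. Lowest set bit at position 0

0


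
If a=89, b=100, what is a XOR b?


89 ^ 100 = 61

61


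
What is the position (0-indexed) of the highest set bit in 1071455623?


0b111111110111010001110110000111. Highest set bit at position 29

29


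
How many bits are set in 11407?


0b10110010001111 has 8 set bits

8


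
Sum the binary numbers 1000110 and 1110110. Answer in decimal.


1000110 + 1110110 = 10111100 = 188

188


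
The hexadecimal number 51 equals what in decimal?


51 hex = 81 decimal

81


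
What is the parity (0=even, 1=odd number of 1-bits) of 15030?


0b11101010110110 has 9 ones => parity 1

1


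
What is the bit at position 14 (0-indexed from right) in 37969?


0b1001010001010001, position 14 = 0

0


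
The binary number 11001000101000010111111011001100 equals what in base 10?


11001000101000010111111011001100 in decimal = 3366026956

3366026956
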